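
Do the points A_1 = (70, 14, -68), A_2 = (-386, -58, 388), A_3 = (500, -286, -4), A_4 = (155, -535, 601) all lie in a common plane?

With A_1 as base: A_1A_2 = (-456, -72, 456), A_1A_3 = (430, -300, 64), A_1A_4 = (85, -549, 669).
A_1A_3 × A_1A_4 = (-165564, -282230, -210570).
A_1A_2 · (A_1A_3 × A_1A_4) = -202176.
Since -202176 ≠ 0, the four points are not coplanar.

No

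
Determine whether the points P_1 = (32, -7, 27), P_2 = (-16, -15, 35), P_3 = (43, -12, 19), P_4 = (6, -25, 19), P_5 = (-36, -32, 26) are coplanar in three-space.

Yes

The plane through P_1, P_2, P_3 has normal n = P_1P_2 × P_1P_3 = (104, -296, 328) and equation n·P = 14256.
Checking the remaining points: n·P_4 = 14256, n·P_5 = 14256.
All equal 14256, so all 5 points lie in one plane.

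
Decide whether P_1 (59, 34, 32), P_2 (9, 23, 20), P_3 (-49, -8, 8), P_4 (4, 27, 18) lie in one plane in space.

No

With P_1 as base: P_1P_2 = (-50, -11, -12), P_1P_3 = (-108, -42, -24), P_1P_4 = (-55, -7, -14).
P_1P_3 × P_1P_4 = (420, -192, -1554).
P_1P_2 · (P_1P_3 × P_1P_4) = -240.
Since -240 ≠ 0, the four points are not coplanar.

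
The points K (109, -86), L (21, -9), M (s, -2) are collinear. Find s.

13

The three points are collinear iff det[KL; KM] = 0.
This determinant is linear in s: (-77)s + (1001) = 0, so s = 13.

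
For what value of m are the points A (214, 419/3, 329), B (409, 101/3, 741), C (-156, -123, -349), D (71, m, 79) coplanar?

-47/3

The points are coplanar iff AB · (AC × AD) = 0.
Expanding, this is linear in m: (-20230)m + (-950810/3) = 0.
So m = -47/3.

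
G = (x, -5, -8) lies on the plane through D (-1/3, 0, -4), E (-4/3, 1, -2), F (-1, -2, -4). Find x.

2/3

The plane through D, E, F has equation 4x − (4/3)y + (8/3)z = -12.
Substituting G: (4)x + (-44/3) = -12, so x = 2/3.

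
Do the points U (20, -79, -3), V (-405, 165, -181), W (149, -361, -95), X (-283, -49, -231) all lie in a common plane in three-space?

The four points are coplanar iff the 3×3 determinant with rows UV, UW, UX is zero.
Rows: (-425, 244, -178), (129, -282, -92), (-303, 30, -228).
Expanding along the first row: (-425)(67056) − (244)(-57288) + (-178)(-81576) = 0.
Zero determinant ⇒ coplanar.

Yes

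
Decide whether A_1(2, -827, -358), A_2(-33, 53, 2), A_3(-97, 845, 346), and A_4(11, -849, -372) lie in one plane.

Yes

The four points are coplanar iff the 3×3 determinant with rows A_1A_2, A_1A_3, A_1A_4 is zero.
Rows: (-35, 880, 360), (-99, 1672, 704), (9, -22, -14).
Expanding along the first row: (-35)(-7920) − (880)(-4950) + (360)(-12870) = 0.
Zero determinant ⇒ coplanar.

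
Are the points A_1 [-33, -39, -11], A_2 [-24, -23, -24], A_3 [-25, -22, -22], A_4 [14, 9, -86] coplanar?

Yes

The four points are coplanar iff the 3×3 determinant with rows A_1A_2, A_1A_3, A_1A_4 is zero.
Rows: (9, 16, -13), (8, 17, -11), (47, 48, -75).
Expanding along the first row: (9)(-747) − (16)(-83) + (-13)(-415) = 0.
Zero determinant ⇒ coplanar.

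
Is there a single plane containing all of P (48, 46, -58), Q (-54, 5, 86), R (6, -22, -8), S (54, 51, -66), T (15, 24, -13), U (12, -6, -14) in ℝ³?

The plane through P, Q, R has normal n = PQ × PR = (7742, -948, 5214) and equation n·X = 25596.
Checking the remaining points: n·S = 25596, n·T = 25596, n·U = 25596.
All equal 25596, so all 6 points lie in one plane.

Yes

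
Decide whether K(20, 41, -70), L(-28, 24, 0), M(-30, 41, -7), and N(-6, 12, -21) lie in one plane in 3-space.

Yes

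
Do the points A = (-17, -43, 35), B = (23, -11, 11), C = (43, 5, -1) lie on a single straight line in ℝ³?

Yes

AB = (40, 32, -24), AC = (60, 48, -36).
AB × AC = (0, 0, 0).
The cross product vanishes, so the three points are collinear.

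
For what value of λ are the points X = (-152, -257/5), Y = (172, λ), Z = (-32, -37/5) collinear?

The three points are collinear iff det[XY; XZ] = 0.
This determinant is linear in λ: (-120)λ + (8088) = 0, so λ = 337/5.

337/5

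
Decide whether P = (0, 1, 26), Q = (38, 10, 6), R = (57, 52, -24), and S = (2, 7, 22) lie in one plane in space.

Yes

The four points are coplanar iff the 3×3 determinant with rows PQ, PR, PS is zero.
Rows: (38, 9, -20), (57, 51, -50), (2, 6, -4).
Expanding along the first row: (38)(96) − (9)(-128) + (-20)(240) = 0.
Zero determinant ⇒ coplanar.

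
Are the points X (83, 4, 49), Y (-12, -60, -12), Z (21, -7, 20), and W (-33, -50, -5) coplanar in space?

No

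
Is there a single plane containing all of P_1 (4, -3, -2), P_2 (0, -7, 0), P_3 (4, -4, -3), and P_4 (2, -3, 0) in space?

No

With P_1 as base: P_1P_2 = (-4, -4, 2), P_1P_3 = (0, -1, -1), P_1P_4 = (-2, 0, 2).
P_1P_3 × P_1P_4 = (-2, 2, -2).
P_1P_2 · (P_1P_3 × P_1P_4) = -4.
Since -4 ≠ 0, the four points are not coplanar.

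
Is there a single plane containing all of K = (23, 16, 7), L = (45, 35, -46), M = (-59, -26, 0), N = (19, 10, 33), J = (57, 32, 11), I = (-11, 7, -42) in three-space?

The plane through K, L, M has normal n = KL × KM = (-2359, 4500, 634) and equation n·P = 22181.
Checking the remaining points: n·N = 21101, n·J = 16511, n·I = 30821.
Since n·N = 21101 ≠ 22181, N is off the plane and the points are not all coplanar.

No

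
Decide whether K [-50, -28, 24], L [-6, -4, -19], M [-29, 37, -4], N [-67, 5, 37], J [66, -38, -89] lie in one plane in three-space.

No

The plane through K, L, M has normal n = KL × KM = (2123, 329, 2356) and equation n·P = -58818.
Checking the remaining points: n·N = -53424, n·J = -82068.
Since n·N = -53424 ≠ -58818, N is off the plane and the points are not all coplanar.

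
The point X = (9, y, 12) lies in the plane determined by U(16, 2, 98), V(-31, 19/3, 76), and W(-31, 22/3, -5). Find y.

A normal to the plane is n = UV × UW = (-329, -3807, -47).
X lies in the plane iff n · UX = 0.
This gives (-3807)y + (13959) = 0, so y = 11/3.

11/3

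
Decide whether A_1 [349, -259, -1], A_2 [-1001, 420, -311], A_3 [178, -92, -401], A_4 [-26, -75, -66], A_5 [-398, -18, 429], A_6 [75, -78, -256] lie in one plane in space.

The plane through A_1, A_2, A_3 has normal n = A_1A_2 × A_1A_3 = (-219830, -486990, -109341) and equation n·P = 49519081.
Checking the remaining points: n·A_4 = 49456336, n·A_5 = 49350871, n·A_6 = 49489266.
Since n·A_4 = 49456336 ≠ 49519081, A_4 is off the plane and the points are not all coplanar.

No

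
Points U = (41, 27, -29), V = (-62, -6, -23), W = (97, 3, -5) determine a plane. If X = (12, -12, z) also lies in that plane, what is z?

-8

The plane through U, V, W has equation −648x + 2808y + 4320z = -76032.
Substituting X: (4320)z + (-41472) = -76032, so z = -8.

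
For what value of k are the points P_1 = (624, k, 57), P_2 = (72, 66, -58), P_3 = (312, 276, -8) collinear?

Direction P_2P_3 = (240, 210, 50). From the x-coordinate of P_1, the parameter along the line is τ = (624 − 72)/240 = 23/10.
Then k = 66 + 23/10·(210) = 549.

549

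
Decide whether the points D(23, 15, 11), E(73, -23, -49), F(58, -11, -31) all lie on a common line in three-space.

No

DE = (50, -38, -60), DF = (35, -26, -42).
Comparing components 2 and 3: (-38)(-42) − (-60)(-26) = 36 ≠ 0, so DE and DF are not parallel and the points are not collinear.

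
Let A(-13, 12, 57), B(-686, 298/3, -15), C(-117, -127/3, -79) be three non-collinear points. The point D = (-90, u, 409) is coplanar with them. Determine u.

653/3

A normal to the plane is n = AB × AC = (-47368/3, -84040, 45649).
D lies in the plane iff n · AD = 0.
This gives (-84040)u + (54878120/3) = 0, so u = 653/3.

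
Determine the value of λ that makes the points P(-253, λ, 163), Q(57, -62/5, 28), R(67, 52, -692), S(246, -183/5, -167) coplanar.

222/5

The points are coplanar iff PQ · (PR × PS) = 0.
Expanding, this is linear in λ: (134130)λ + (-5955372) = 0.
So λ = 222/5.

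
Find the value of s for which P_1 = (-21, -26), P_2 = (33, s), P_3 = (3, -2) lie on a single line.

28

The three points are collinear iff det[P_1P_2; P_1P_3] = 0.
This determinant is linear in s: (-24)s + (672) = 0, so s = 28.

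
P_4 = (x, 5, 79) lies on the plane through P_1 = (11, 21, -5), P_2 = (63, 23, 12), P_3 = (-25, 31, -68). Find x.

35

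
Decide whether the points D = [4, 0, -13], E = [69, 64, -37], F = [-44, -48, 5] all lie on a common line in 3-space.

DE = (65, 64, -24), DF = (-48, -48, 18).
DE × DF = (0, -18, -48).
The cross product is nonzero, so the points do not lie on one line.

No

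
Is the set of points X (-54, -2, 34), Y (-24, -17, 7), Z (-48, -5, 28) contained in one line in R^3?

No

XY = (30, -15, -27), XZ = (6, -3, -6).
XY × XZ = (9, 18, 0).
The cross product is nonzero, so the points do not lie on one line.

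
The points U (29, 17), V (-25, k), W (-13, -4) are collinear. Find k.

The three points are collinear iff det[UV; UW] = 0.
This determinant is linear in k: (42)k + (420) = 0, so k = -10.

-10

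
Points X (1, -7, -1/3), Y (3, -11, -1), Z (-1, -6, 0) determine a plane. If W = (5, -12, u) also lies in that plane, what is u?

-4/3

Coplanarity requires XY · (XZ × XW) = 0.
XY = (2, -4, -2/3), XZ = (-2, 1, 1/3); the triple product is linear in u with coefficient -6 and constant term -8.
Setting it to zero: u = -4/3.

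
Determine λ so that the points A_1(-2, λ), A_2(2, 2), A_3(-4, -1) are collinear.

Collinearity: (A_1 − A_2) must be parallel to (A_3 − A_2) = (-6, -3).
Cross-multiplying the components: (λ − 2)·(-6) = (-4)·(-3).
Solving gives λ = 0.

0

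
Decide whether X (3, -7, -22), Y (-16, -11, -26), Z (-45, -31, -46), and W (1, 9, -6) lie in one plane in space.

The four points are coplanar iff the 3×3 determinant with rows XY, XZ, XW is zero.
Rows: (-19, -4, -4), (-48, -24, -24), (-2, 16, 16).
Expanding along the first row: (-19)(0) − (-4)(-816) + (-4)(-816) = 0.
Zero determinant ⇒ coplanar.

Yes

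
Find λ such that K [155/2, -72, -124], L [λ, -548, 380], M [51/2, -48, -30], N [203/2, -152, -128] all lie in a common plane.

-69/2

Coplanarity ⇔ det[KL; KM; KN] = 0.
Expanding, this is linear in λ: (7424)λ + (256128) = 0.
So λ = -69/2.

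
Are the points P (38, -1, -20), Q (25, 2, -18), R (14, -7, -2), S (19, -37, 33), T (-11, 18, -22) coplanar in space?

Yes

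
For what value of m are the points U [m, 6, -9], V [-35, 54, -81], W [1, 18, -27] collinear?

Collinearity requires UV × UW = 0; each component is linear in m.
The y-component gives (54)m + (-702) = 0, so m = 13.
The remaining components then also vanish.

13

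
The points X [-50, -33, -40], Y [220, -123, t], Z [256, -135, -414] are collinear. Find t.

Direction XZ = (306, -102, -374). From the x-coordinate of Y, the parameter along the line is τ = (220 − (-50))/306 = 15/17.
Then t = (-40) + 15/17·(-374) = -370.

-370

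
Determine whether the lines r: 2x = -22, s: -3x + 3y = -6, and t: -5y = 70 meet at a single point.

The three lines meet at one point iff the augmented coefficient matrix [aᵢ bᵢ cᵢ] has rank < 3, i.e. its determinant vanishes.
Here the determinant is 30.
Nonzero, so no common point exists.

No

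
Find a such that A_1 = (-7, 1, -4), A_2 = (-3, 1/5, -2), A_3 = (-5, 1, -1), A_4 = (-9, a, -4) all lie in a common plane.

The points are coplanar iff A_1A_2 · (A_1A_3 × A_1A_4) = 0.
Expanding, this is linear in a: (-8)a + (64/5) = 0.
So a = 8/5.

8/5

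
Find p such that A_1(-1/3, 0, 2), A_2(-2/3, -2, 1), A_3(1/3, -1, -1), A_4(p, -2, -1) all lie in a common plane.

0

Coplanarity ⇔ det[A_1A_2; A_1A_3; A_1A_4] = 0.
Expanding, this is linear in p: (5)p + (0) = 0.
So p = 0.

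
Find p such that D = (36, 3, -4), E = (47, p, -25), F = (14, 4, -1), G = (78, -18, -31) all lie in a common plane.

-15

Normal to plane DFG: n = (36, -468, 420); plane equation n·P = -1788.
Requiring n·E = -1788: (-468)p + (-8808) = -1788.
So p = -15.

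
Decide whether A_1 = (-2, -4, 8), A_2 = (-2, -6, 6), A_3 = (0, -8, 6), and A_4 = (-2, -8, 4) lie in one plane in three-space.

Yes

A normal to the plane through A_1, A_2, A_3 is n = A_1A_2 × A_1A_3 = (-4, -4, 4).
The plane has equation n·P = 56. For A_4: n·A_4 = 56.
Equal, so A_4 lies in the plane and all four are coplanar.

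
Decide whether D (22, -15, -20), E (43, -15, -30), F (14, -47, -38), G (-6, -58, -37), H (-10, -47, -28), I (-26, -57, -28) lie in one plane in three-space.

No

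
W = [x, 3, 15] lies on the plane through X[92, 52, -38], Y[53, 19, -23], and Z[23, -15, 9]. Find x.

53

The plane through X, Y, Z has equation −546x + 798y + 336z = -21504.
Substituting W: (-546)x + (7434) = -21504, so x = 53.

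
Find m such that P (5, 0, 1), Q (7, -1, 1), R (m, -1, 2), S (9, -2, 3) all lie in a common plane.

Normal to plane PQS: n = (-2, -4, 0); plane equation n·X = -10.
Requiring n·R = -10: (-2)m + (4) = -10.
So m = 7.

7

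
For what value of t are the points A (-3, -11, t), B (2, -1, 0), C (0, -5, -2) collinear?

-5

Collinearity requires AB × AC = 0; each component is linear in t.
The x-component gives (-4)t + (-20) = 0, so t = -5.
The remaining components then also vanish.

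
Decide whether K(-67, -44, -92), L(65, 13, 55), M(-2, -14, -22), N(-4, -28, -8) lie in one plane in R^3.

With K as base: KL = (132, 57, 147), KM = (65, 30, 70), KN = (63, 16, 84).
KM × KN = (1400, -1050, -850).
KL · (KM × KN) = 0.
The scalar triple product vanishes, so the four points are coplanar.

Yes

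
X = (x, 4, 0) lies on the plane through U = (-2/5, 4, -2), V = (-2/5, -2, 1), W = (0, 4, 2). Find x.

-1/5

The plane through U, V, W has equation −24x + (6/5)y + (12/5)z = 48/5.
Substituting X: (-24)x + (24/5) = 48/5, so x = -1/5.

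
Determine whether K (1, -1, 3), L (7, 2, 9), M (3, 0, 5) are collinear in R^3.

KL = (6, 3, 6), KM = (2, 1, 2).
Each component of KM is 1/3 times the corresponding component of KL, so KM = 1/3·KL and the points are collinear.

Yes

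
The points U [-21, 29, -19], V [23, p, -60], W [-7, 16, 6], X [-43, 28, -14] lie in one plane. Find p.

Normal to plane UWX: n = (-40, -620, -300); plane equation n·P = -11440.
Requiring n·V = -11440: (-620)p + (17080) = -11440.
So p = 46.

46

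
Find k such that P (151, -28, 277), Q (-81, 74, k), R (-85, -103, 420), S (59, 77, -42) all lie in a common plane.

-73

Normal to plane PRS: n = (8910, -88440, -31680); plane equation n·X = -4953630.
Requiring n·Q = -4953630: (-31680)k + (-7266270) = -4953630.
So k = -73.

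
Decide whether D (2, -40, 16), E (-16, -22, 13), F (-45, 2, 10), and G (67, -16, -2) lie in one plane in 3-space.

No

With D as base: DE = (-18, 18, -3), DF = (-47, 42, -6), DG = (65, 24, -18).
DF × DG = (-612, -1236, -3858).
DE · (DF × DG) = 342.
Since 342 ≠ 0, the four points are not coplanar.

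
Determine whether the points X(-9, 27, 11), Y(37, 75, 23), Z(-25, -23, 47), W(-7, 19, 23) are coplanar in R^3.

No

The four points are coplanar iff the 3×3 determinant with rows XY, XZ, XW is zero.
Rows: (46, 48, 12), (-16, -50, 36), (2, -8, 12).
Expanding along the first row: (46)(-312) − (48)(-264) + (12)(228) = 1056.
Nonzero ⇒ not coplanar.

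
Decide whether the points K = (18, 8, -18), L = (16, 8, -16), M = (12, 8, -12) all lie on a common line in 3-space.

KL = (-2, 0, 2), KM = (-6, 0, 6).
Each component of KM is 3 times the corresponding component of KL, so KM = 3·KL and the points are collinear.

Yes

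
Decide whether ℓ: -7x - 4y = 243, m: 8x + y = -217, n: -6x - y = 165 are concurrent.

No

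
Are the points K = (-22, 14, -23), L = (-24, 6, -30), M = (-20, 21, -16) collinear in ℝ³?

KL = (-2, -8, -7), KM = (2, 7, 7).
KL × KM = (-7, 0, 2).
The cross product is nonzero, so the points do not lie on one line.

No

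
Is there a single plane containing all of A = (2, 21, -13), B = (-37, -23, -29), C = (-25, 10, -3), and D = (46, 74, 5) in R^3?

The four points are coplanar iff the 3×3 determinant with rows AB, AC, AD is zero.
Rows: (-39, -44, -16), (-27, -11, 10), (44, 53, 18).
Expanding along the first row: (-39)(-728) − (-44)(-926) + (-16)(-947) = 2800.
Nonzero ⇒ not coplanar.

No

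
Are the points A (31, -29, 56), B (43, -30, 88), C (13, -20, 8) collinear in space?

AB = (12, -1, 32), AC = (-18, 9, -48).
AB × AC = (-240, 0, 90).
The cross product is nonzero, so the points do not lie on one line.

No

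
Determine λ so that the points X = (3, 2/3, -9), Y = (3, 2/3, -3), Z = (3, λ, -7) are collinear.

2/3

Direction XY = (0, 0, 6). From the z-coordinate of Z, the parameter along the line is τ = (-7 − (-9))/6 = 1/3.
Then λ = 2/3 + 1/3·(0) = 2/3.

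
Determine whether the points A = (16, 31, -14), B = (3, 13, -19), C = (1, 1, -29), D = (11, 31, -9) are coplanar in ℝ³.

A normal to the plane through A, B, C is n = AB × AC = (120, -120, 120).
The plane has equation n·P = -3480. For D: n·D = -3480.
Equal, so D lies in the plane and all four are coplanar.

Yes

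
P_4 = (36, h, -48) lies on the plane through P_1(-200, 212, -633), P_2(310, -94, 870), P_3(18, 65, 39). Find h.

Coplanarity requires P_1P_2 · (P_1P_3 × P_1P_4) = 0.
P_1P_2 = (510, -306, 1503), P_1P_3 = (218, -147, 672); the triple product is linear in h with coefficient -15066 and constant term 1973646.
Setting it to zero: h = 131.

131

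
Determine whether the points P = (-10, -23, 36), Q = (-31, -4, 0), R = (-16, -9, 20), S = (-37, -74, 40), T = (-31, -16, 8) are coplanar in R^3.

The plane through P, Q, R has normal n = PQ × PR = (200, -120, -180) and equation n·X = -5720.
Checking the remaining points: n·S = -5720, n·T = -5720.
All equal -5720, so all 5 points lie in one plane.

Yes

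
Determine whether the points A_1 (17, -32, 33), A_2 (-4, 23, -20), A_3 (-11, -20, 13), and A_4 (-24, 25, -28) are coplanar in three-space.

No

With A_1 as base: A_1A_2 = (-21, 55, -53), A_1A_3 = (-28, 12, -20), A_1A_4 = (-41, 57, -61).
A_1A_3 × A_1A_4 = (408, -888, -1104).
A_1A_2 · (A_1A_3 × A_1A_4) = 1104.
Since 1104 ≠ 0, the four points are not coplanar.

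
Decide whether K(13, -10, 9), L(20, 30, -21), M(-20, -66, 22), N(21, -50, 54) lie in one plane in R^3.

No

With K as base: KL = (7, 40, -30), KM = (-33, -56, 13), KN = (8, -40, 45).
KM × KN = (-2000, 1589, 1768).
KL · (KM × KN) = -3480.
Since -3480 ≠ 0, the four points are not coplanar.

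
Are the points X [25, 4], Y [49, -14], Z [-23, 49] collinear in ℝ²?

No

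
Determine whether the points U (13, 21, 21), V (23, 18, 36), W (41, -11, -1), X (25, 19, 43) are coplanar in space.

With U as base: UV = (10, -3, 15), UW = (28, -32, -22), UX = (12, -2, 22).
UW × UX = (-748, -880, 328).
UV · (UW × UX) = 80.
Since 80 ≠ 0, the four points are not coplanar.

No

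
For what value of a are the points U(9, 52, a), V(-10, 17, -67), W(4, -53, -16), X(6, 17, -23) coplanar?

-21

Coplanarity ⇔ det[UV; UW; UX] = 0.
Expanding, this is linear in a: (-1120)a + (-23520) = 0.
So a = -21.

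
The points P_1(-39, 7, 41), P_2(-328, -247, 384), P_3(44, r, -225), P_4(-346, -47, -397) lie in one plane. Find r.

Normal to plane P_1P_2P_4: n = (129774, -231883, -62372); plane equation n·P = -9241619.
Requiring n·P_3 = -9241619: (-231883)r + (19743756) = -9241619.
So r = 125.

125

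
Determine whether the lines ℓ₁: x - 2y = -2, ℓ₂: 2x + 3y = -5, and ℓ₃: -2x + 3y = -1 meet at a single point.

No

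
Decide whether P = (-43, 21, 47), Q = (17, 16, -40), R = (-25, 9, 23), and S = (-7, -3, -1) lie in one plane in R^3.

Yes

With P as base: PQ = (60, -5, -87), PR = (18, -12, -24), PS = (36, -24, -48).
PR × PS = (0, 0, 0).
PQ · (PR × PS) = 0.
The scalar triple product vanishes, so the four points are coplanar.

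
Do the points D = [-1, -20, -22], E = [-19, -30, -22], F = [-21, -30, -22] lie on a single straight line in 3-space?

DE = (-18, -10, 0), DF = (-20, -10, 0).
Comparing components 1 and 2: (-18)(-10) − (-10)(-20) = -20 ≠ 0, so DE and DF are not parallel and the points are not collinear.

No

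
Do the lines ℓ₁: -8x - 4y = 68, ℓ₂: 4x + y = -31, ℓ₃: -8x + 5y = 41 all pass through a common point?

Intersecting ℓ₁ and ℓ₂: solving the 2×2 system gives (x, y) = (-7, -3).
Substitute into ℓ₃: (-8)(-7) + (5)(-3) = 41.
This equals 41, so (-7, -3) lies on all three lines and they are concurrent.

Yes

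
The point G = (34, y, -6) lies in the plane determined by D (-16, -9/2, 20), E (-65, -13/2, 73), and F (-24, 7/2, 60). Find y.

5

A normal to the plane is n = DE × DF = (-504, 1536, -408).
G lies in the plane iff n · DG = 0.
This gives (1536)y + (-7680) = 0, so y = 5.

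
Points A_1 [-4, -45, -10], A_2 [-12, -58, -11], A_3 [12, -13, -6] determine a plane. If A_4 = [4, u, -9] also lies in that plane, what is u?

-32

A normal to the plane is n = A_1A_2 × A_1A_3 = (-20, 16, -48).
A_4 lies in the plane iff n · A_1A_4 = 0.
This gives (16)u + (512) = 0, so u = -32.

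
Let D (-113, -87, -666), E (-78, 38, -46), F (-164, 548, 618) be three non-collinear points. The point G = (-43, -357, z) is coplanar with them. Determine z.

-818

A normal to the plane is n = DE × DF = (-233200, -76560, 28600).
G lies in the plane iff n · DG = 0.
This gives (28600)z + (23394800) = 0, so z = -818.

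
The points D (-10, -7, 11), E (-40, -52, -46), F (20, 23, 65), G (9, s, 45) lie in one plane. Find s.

The points are coplanar iff DE · (DF × DG) = 0.
Expanding, this is linear in s: (-90)s + (990) = 0.
So s = 11.

11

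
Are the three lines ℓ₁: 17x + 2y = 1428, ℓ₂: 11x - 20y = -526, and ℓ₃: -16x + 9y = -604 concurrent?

Intersecting ℓ₁ and ℓ₂: solving the 2×2 system gives (x, y) = (13754/181, 12325/181).
Substitute into ℓ₃: (-16)(13754/181) + (9)(12325/181) = -109139/181.
But ℓ₃ requires -604 ≠ -109139/181, so the three lines have no common point.

No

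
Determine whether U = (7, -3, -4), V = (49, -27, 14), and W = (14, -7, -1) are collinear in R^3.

Yes

UV = (42, -24, 18), UW = (7, -4, 3).
UV × UW = (0, 0, 0).
The cross product vanishes, so the three points are collinear.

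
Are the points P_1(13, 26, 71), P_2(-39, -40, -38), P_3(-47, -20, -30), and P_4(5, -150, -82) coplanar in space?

Yes

The four points are coplanar iff the 3×3 determinant with rows P_1P_2, P_1P_3, P_1P_4 is zero.
Rows: (-52, -66, -109), (-60, -46, -101), (-8, -176, -153).
Expanding along the first row: (-52)(-10738) − (-66)(8372) + (-109)(10192) = 0.
Zero determinant ⇒ coplanar.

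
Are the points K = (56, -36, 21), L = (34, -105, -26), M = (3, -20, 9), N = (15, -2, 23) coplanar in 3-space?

A normal to the plane through K, L, M is n = KL × KM = (1580, 2227, -4009).
The plane has equation n·P = -75881. For N: n·N = -72961.
-72961 ≠ -75881, so N is off the plane.

No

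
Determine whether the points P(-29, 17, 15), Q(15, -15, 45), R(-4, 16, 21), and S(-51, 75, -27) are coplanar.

Yes

A normal to the plane through P, Q, R is n = PQ × PR = (-162, 486, 756).
The plane has equation n·X = 24300. For S: n·S = 24300.
Equal, so S lies in the plane and all four are coplanar.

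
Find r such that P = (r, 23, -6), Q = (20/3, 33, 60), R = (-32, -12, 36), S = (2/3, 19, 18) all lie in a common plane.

The points are coplanar iff PQ · (PR × PS) = 0.
Expanding, this is linear in r: (-1554)r + (13468) = 0.
So r = 26/3.

26/3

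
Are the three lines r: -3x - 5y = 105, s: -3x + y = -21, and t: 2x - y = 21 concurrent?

Lines aᵢx + bᵢy = cᵢ with pairwise distinct directions are concurrent exactly when det[aᵢ bᵢ cᵢ] = 0.
Here the determinant is 0.
It vanishes, so the lines are concurrent at (0, -21).

Yes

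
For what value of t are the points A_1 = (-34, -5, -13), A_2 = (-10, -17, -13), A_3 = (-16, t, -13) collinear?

Direction A_1A_2 = (24, -12, 0). From the x-coordinate of A_3, the parameter along the line is τ = (-16 − (-34))/24 = 3/4.
Then t = (-5) + 3/4·(-12) = -14.

-14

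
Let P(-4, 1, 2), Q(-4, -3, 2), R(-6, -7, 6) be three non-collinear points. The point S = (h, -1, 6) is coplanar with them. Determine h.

Coplanarity requires PQ · (PR × PS) = 0.
PQ = (0, -4, 0), PR = (-2, -8, 4); the triple product is linear in h with coefficient -16 and constant term -96.
Setting it to zero: h = -6.

-6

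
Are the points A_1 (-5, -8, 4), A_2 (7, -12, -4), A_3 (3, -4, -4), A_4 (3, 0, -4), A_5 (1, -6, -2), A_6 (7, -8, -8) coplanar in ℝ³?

No

The plane through A_1, A_2, A_3 has normal n = A_1A_2 × A_1A_3 = (64, 32, 80) and equation n·P = -256.
Checking the remaining points: n·A_4 = -128, n·A_5 = -288, n·A_6 = -448.
Since n·A_4 = -128 ≠ -256, A_4 is off the plane and the points are not all coplanar.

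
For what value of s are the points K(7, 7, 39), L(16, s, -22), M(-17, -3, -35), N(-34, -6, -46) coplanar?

Coplanarity ⇔ det[KL; KM; KN] = 0.
Expanding, this is linear in s: (994)s + (-1988) = 0.
So s = 2.

2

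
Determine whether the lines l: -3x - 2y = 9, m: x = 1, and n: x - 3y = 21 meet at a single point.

The three lines meet at one point iff the augmented coefficient matrix [aᵢ bᵢ cᵢ] has rank < 3, i.e. its determinant vanishes.
Here the determinant is 4.
Nonzero, so no common point exists.

No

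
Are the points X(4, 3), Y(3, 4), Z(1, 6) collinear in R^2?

XY = (-1, 1), XZ = (-3, 3).
det[XY; XZ] = (-1)(3) − (1)(-3) = 0.
The determinant is zero, so the points are collinear.

Yes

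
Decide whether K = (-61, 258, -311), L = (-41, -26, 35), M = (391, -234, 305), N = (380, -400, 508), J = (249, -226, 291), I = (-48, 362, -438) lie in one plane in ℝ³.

The plane through K, L, M has normal n = KL × KM = (-4712, 144072, 118528) and equation n·P = 595800.
Checking the remaining points: n·N = 792864, n·J = 758088, n·I = 464976.
Since n·N = 792864 ≠ 595800, N is off the plane and the points are not all coplanar.

No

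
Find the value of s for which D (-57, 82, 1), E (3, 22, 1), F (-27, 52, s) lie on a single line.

1

Collinearity requires DE × DF = 0; each component is linear in s.
The x-component gives (-60)s + (60) = 0, so s = 1.
The remaining components then also vanish.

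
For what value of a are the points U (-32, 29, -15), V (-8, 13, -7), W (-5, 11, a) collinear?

-6

Collinearity requires UV × UW = 0; each component is linear in a.
The x-component gives (-16)a + (-96) = 0, so a = -6.
The remaining components then also vanish.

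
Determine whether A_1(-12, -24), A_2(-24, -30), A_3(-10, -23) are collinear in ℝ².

A_1A_2 = (-12, -6), A_1A_3 = (2, 1).
Checking proportionality: A_1A_3 = -1/6·A_1A_2, so the vectors are parallel and the points are collinear.

Yes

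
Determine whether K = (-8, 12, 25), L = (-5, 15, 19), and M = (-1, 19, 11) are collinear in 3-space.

Yes

KL = (3, 3, -6), KM = (7, 7, -14).
KL × KM = (0, 0, 0).
The cross product vanishes, so the three points are collinear.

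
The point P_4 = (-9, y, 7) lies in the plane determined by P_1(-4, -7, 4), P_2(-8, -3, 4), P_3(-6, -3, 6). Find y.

A normal to the plane is n = P_1P_2 × P_1P_3 = (8, 8, -8).
P_4 lies in the plane iff n · P_1P_4 = 0.
This gives (8)y + (-8) = 0, so y = 1.

1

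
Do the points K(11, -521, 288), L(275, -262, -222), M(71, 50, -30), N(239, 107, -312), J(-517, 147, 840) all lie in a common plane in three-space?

Yes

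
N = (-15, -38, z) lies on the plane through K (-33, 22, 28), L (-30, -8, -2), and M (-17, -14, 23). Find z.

-2

The plane through K, L, M has equation −930x − 465y + 372z = 30876.
Substituting N: (372)z + (31620) = 30876, so z = -2.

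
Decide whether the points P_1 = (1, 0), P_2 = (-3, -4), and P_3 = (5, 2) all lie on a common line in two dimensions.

No

P_1P_2 = (-4, -4), P_1P_3 = (4, 2).
If collinear, P_1P_3 would be a scalar multiple of P_1P_2. But (-4)·(2) ≠ (-4)·(4) (difference 8), so they are not parallel; the points are not collinear.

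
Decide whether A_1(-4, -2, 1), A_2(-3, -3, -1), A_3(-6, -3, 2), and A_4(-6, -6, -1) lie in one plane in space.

Yes

The four points are coplanar iff the 3×3 determinant with rows A_1A_2, A_1A_3, A_1A_4 is zero.
Rows: (1, -1, -2), (-2, -1, 1), (-2, -4, -2).
Expanding along the first row: (1)(6) − (-1)(6) + (-2)(6) = 0.
Zero determinant ⇒ coplanar.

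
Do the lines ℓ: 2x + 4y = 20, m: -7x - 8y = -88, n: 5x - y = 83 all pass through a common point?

The three lines meet at one point iff the augmented coefficient matrix [aᵢ bᵢ cᵢ] has rank < 3, i.e. its determinant vanishes.
Here the determinant is 0.
It vanishes, so the lines are concurrent at (16, -3).

Yes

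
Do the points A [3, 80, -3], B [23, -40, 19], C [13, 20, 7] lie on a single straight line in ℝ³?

No

AB = (20, -120, 22), AC = (10, -60, 10).
AB × AC = (120, 20, 0).
The cross product is nonzero, so the points do not lie on one line.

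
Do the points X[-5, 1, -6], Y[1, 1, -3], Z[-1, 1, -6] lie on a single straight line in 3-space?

XY = (6, 0, 3), XZ = (4, 0, 0).
Comparing components 3 and 1: (3)(4) − (6)(0) = 12 ≠ 0, so XY and XZ are not parallel and the points are not collinear.

No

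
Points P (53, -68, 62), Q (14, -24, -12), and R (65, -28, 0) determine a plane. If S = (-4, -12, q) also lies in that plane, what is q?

The plane through P, Q, R has equation 232x − 3306y − 2088z = 107648.
Substituting S: (-2088)q + (38744) = 107648, so q = -33.

-33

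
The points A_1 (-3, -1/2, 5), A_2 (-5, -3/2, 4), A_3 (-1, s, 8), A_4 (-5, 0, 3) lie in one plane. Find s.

-5/2

Coplanarity ⇔ det[A_1A_2; A_1A_3; A_1A_4] = 0.
Expanding, this is linear in s: (2)s + (5) = 0.
So s = -5/2.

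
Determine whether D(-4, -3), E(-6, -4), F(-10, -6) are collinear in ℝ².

Yes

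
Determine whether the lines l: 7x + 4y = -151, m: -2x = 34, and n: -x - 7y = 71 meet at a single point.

The three lines meet at one point iff the augmented coefficient matrix [aᵢ bᵢ cᵢ] has rank < 3, i.e. its determinant vanishes.
Here the determinant is -16.
Nonzero, so no common point exists.

No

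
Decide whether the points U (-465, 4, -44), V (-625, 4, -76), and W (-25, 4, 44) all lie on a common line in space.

UV = (-160, 0, -32), UW = (440, 0, 88).
Each component of UW is -11/4 times the corresponding component of UV, so UW = -11/4·UV and the points are collinear.

Yes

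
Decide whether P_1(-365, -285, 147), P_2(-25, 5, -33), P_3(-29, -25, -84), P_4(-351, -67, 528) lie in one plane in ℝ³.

With P_1 as base: P_1P_2 = (340, 290, -180), P_1P_3 = (336, 260, -231), P_1P_4 = (14, 218, 381).
P_1P_3 × P_1P_4 = (149418, -131250, 69608).
P_1P_2 · (P_1P_3 × P_1P_4) = 210180.
Since 210180 ≠ 0, the four points are not coplanar.

No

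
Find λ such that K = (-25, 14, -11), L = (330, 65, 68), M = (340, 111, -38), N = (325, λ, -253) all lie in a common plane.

196

Coplanarity ⇔ det[KL; KM; KN] = 0.
Expanding, this is linear in λ: (38420)λ + (-7530320) = 0.
So λ = 196.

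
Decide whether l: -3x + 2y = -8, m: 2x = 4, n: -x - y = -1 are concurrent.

Lines aᵢx + bᵢy = cᵢ with pairwise distinct directions are concurrent exactly when det[aᵢ bᵢ cᵢ] = 0.
Here the determinant is 0.
It vanishes, so the lines are concurrent at (2, -1).

Yes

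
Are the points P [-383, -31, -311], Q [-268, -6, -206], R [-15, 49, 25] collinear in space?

Yes

PQ = (115, 25, 105), PR = (368, 80, 336).
Each component of PR is 16/5 times the corresponding component of PQ, so PR = 16/5·PQ and the points are collinear.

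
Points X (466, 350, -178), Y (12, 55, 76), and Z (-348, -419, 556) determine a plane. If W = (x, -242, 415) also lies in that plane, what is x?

-17

A normal to the plane is n = XY × XZ = (-21204, 126480, 108996).
W lies in the plane iff n · XW = 0.
This gives (-21204)x + (-360468) = 0, so x = -17.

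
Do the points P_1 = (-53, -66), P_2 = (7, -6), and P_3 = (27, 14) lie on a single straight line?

P_1P_2 = (60, 60), P_1P_3 = (80, 80).
det[P_1P_2; P_1P_3] = (60)(80) − (60)(80) = 0.
The determinant is zero, so the points are collinear.

Yes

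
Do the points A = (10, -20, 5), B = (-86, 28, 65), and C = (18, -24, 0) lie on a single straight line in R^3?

Yes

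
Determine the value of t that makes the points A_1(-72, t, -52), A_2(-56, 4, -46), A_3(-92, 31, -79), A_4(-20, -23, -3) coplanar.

16

The points are coplanar iff A_1A_2 · (A_1A_3 × A_1A_4) = 0.
Expanding, this is linear in t: (-360)t + (5760) = 0.
So t = 16.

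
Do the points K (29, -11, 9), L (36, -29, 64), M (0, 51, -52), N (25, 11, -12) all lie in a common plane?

No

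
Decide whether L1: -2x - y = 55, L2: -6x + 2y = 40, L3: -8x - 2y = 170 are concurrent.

Yes

Lines aᵢx + bᵢy = cᵢ with pairwise distinct directions are concurrent exactly when det[aᵢ bᵢ cᵢ] = 0.
Here the determinant is 0.
It vanishes, so the lines are concurrent at (-15, -25).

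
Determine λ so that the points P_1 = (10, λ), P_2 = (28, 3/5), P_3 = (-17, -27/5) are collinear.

-9/5

Collinearity: (P_1 − P_2) must be parallel to (P_3 − P_2) = (-45, -6).
Cross-multiplying the components: (λ − 3/5)·(-45) = (-18)·(-6).
Solving gives λ = -9/5.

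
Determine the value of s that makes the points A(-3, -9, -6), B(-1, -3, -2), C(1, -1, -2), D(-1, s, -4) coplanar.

Normal to plane ABC: n = (-8, 8, -8); plane equation n·P = 0.
Requiring n·D = 0: (8)s + (40) = 0.
So s = -5.

-5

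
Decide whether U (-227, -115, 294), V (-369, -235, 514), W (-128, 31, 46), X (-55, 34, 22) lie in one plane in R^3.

With U as base: UV = (-142, -120, 220), UW = (99, 146, -248), UX = (172, 149, -272).
UW × UX = (-2760, -15728, -10361).
UV · (UW × UX) = -140.
Since -140 ≠ 0, the four points are not coplanar.

No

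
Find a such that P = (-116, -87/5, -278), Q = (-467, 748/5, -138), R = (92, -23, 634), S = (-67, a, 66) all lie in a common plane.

The points are coplanar iff PQ · (PR × PS) = 0.
Expanding, this is linear in a: (349232)a + (11524656/5) = 0.
So a = -33/5.

-33/5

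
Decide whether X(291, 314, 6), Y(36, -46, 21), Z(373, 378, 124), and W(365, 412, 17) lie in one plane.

Yes

The four points are coplanar iff the 3×3 determinant with rows XY, XZ, XW is zero.
Rows: (-255, -360, 15), (82, 64, 118), (74, 98, 11).
Expanding along the first row: (-255)(-10860) − (-360)(-7830) + (15)(3300) = 0.
Zero determinant ⇒ coplanar.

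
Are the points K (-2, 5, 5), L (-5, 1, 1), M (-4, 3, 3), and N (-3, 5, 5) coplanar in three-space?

Yes

The four points are coplanar iff the 3×3 determinant with rows KL, KM, KN is zero.
Rows: (-3, -4, -4), (-2, -2, -2), (-1, 0, 0).
Expanding along the first row: (-3)(0) − (-4)(-2) + (-4)(-2) = 0.
Zero determinant ⇒ coplanar.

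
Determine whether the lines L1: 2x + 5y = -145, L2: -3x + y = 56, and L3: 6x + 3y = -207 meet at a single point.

Yes

The three lines meet at one point iff the augmented coefficient matrix [aᵢ bᵢ cᵢ] has rank < 3, i.e. its determinant vanishes.
Here the determinant is 0.
It vanishes, so the lines are concurrent at (-25, -19).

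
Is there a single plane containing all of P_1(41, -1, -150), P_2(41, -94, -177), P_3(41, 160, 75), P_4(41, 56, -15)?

Yes

A normal to the plane through P_1, P_2, P_3 is n = P_1P_2 × P_1P_3 = (-16578, 0, 0).
The plane has equation n·P = -679698. For P_4: n·P_4 = -679698.
Equal, so P_4 lies in the plane and all four are coplanar.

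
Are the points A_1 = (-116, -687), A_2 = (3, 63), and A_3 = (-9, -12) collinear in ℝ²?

No

A_1A_2 = (119, 750), A_1A_3 = (107, 675).
det[A_1A_2; A_1A_3] = (119)(675) − (750)(107) = 75.
The determinant is nonzero, so they are not collinear.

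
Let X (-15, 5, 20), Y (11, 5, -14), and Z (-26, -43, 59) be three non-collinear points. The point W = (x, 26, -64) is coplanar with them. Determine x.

A normal to the plane is n = XY × XZ = (-1632, -640, -1248).
W lies in the plane iff n · XW = 0.
This gives (-1632)x + (66912) = 0, so x = 41.

41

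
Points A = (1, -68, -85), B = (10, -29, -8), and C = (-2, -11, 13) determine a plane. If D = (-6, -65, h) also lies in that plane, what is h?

-86

A normal to the plane is n = AB × AC = (-567, -1113, 630).
D lies in the plane iff n · AD = 0.
This gives (630)h + (54180) = 0, so h = -86.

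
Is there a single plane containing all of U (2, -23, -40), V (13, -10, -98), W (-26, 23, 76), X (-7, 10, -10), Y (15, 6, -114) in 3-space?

Yes

The plane through U, V, W has normal n = UV × UW = (4176, 348, 870) and equation n·P = -34452.
Checking the remaining points: n·X = -34452, n·Y = -34452.
All equal -34452, so all 5 points lie in one plane.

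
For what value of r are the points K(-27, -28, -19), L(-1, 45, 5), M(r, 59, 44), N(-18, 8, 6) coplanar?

-6

Normal to plane KLN: n = (961, -434, 279); plane equation n·P = -19096.
Requiring n·M = -19096: (961)r + (-13330) = -19096.
So r = -6.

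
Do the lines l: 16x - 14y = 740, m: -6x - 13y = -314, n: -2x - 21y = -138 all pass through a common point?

Yes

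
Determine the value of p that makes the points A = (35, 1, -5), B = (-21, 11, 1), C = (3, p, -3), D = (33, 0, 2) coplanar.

7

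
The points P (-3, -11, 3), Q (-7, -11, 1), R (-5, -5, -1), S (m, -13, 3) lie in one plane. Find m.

Coplanarity ⇔ det[PQ; PR; PS] = 0.
Expanding, this is linear in m: (12)m + (60) = 0.
So m = -5.

-5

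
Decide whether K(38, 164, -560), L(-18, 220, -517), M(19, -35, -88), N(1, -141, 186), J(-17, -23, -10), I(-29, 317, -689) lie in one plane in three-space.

The plane through K, L, M has normal n = KL × KM = (34989, 25615, 12208) and equation n·P = -1306038.
Checking the remaining points: n·N = -1306038, n·J = -1306038, n·I = -1306038.
All equal -1306038, so all 6 points lie in one plane.

Yes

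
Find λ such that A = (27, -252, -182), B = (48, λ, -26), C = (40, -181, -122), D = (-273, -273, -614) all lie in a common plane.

Coplanarity ⇔ det[AB; AC; AD] = 0.
Expanding, this is linear in λ: (-12384)λ + (-458208) = 0.
So λ = -37.

-37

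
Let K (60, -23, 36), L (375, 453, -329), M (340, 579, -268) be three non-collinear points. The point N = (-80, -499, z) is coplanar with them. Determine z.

168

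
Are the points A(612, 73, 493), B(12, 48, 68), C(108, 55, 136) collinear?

No

AB = (-600, -25, -425), AC = (-504, -18, -357).
AB × AC = (1275, 0, -1800).
The cross product is nonzero, so the points do not lie on one line.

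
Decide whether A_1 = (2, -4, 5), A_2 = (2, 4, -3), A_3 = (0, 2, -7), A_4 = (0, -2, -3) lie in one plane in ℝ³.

Yes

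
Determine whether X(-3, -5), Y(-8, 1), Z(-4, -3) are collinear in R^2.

No

XY = (-5, 6), XZ = (-1, 2).
Twice the signed area of △XYZ is (-5)(2) − (6)(-1) = -4.
The area is nonzero, so the three points are not collinear.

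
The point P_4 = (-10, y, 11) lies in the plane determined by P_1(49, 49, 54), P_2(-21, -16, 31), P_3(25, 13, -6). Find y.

-12

The plane through P_1, P_2, P_3 has equation 3072x − 3648y + 960z = 23616.
Substituting P_4: (-3648)y + (-20160) = 23616, so y = -12.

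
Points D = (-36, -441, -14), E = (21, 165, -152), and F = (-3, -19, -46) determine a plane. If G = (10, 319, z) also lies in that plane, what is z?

Coplanarity requires DE · (DF × DG) = 0.
DE = (57, 606, -138), DF = (33, 422, -32); the triple product is linear in z with coefficient 4056 and constant term -231192.
Setting it to zero: z = 57.

57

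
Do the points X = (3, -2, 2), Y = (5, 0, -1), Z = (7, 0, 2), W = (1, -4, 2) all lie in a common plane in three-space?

No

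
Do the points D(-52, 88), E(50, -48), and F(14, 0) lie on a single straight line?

DE = (102, -136), DF = (66, -88).
det[DE; DF] = (102)(-88) − (-136)(66) = 0.
The determinant is zero, so the points are collinear.

Yes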